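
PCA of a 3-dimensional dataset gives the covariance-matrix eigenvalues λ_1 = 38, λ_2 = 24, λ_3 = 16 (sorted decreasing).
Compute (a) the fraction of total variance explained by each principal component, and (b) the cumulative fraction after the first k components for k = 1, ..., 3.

Step 1 — total variance = trace(Sigma) = Σ λ_i = 38 + 24 + 16 = 78.

Step 2 — fraction explained by component i = λ_i / Σ λ:
  PC1: 38/78 = 0.4872
  PC2: 24/78 = 0.3077
  PC3: 16/78 = 0.2051

Step 3 — cumulative fraction after k components = (λ_1 + ... + λ_k) / Σ λ:
  k = 1: 38/78 = 0.4872
  k = 2: (38 + 24)/78 = 62/78 = 0.7949
  k = 3: (38 + 24 + 16)/78 = 78/78 = 1

Summary (fraction, with percent):

explained: PC1 0.4872 (48.72%), PC2 0.3077 (30.77%), PC3 0.2051 (20.51%);  cumulative: 0.4872, 0.7949, 1


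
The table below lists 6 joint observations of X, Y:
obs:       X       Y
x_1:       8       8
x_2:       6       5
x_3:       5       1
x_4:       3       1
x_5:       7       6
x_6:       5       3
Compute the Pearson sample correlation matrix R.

Step 1 — column means:
  mean(X) = (8 + 6 + 5 + 3 + 7 + 5) / 6 = 34/6 = 5.6667
  mean(Y) = (8 + 5 + 1 + 1 + 6 + 3) / 6 = 24/6 = 4

Step 2 — sample variances and covariances s[i,j] = (1/(n-1)) · Σ_k (x_{k,i} - mean_i) · (x_{k,j} - mean_j), with n-1 = 5:
  s[X,X] = ((2.3333)·(2.3333) + (0.3333)·(0.3333) + (-0.6667)·(-0.6667) + (-2.6667)·(-2.6667) + (1.3333)·(1.3333) + (-0.6667)·(-0.6667)) / 5 = 15.3333/5 = 3.0667
  s[X,Y] = ((2.3333)·(4) + (0.3333)·(1) + (-0.6667)·(-3) + (-2.6667)·(-3) + (1.3333)·(2) + (-0.6667)·(-1)) / 5 = 23/5 = 4.6
  s[Y,Y] = ((4)·(4) + (1)·(1) + (-3)·(-3) + (-3)·(-3) + (2)·(2) + (-1)·(-1)) / 5 = 40/5 = 8
  Sample standard deviations s_i = √(s[i,i]):
  s(X) = √(3.0667) = 1.7512
  s(Y) = √(8) = 2.8284

Step 3 — r_{ij} = s_{ij} / (s_i · s_j):
  r[X,X] = 1 (diagonal).
  r[X,Y] = 4.6 / (1.7512 · 2.8284) = 4.6 / 4.9531 = 0.9287
  r[Y,Y] = 1 (diagonal).

R is symmetric with unit diagonal. Assembling:

R = [[1, 0.9287],
 [0.9287, 1]]


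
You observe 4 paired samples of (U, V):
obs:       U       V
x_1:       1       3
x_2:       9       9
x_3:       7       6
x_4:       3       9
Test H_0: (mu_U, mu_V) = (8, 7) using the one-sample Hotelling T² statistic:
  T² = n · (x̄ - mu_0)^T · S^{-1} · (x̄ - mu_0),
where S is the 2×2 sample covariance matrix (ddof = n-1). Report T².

Step 1 — sample mean vector:
  mean(U) = (1 + 9 + 7 + 3) / 4 = 20/4 = 5
  mean(V) = (3 + 9 + 6 + 9) / 4 = 27/4 = 6.75
  x̄ = (5, 6.75),  deviation x̄ - mu_0 = (5, 6.75) - (8, 7) = (-3, -0.25).

Step 2 — sample covariance matrix, S[i,j] = (1/(n-1)) · Σ_k (x_{k,i} - mean_i) · (x_{k,j} - mean_j), divisor n-1 = 3:
  S[U,U] = ((-4)·(-4) + (4)·(4) + (2)·(2) + (-2)·(-2)) / 3 = 40/3 = 13.3333
  S[U,V] = ((-4)·(-3.75) + (4)·(2.25) + (2)·(-0.75) + (-2)·(2.25)) / 3 = 18/3 = 6
  S[V,V] = ((-3.75)·(-3.75) + (2.25)·(2.25) + (-0.75)·(-0.75) + (2.25)·(2.25)) / 3 = 24.75/3 = 8.25
  S = [[13.3333, 6],
 [6, 8.25]].

Step 3 — invert S. det(S) = 13.3333·8.25 - (6)² = 74.
  S^{-1} = (1/det) · [[d, -b], [-b, a]] = [[0.1115, -0.0811],
 [-0.0811, 0.1802]].

Step 4 — quadratic form (x̄ - mu_0)^T · S^{-1} · (x̄ - mu_0):
  S^{-1} · (x̄ - mu_0) = (-0.3142, 0.1982),
  (x̄ - mu_0)^T · [...] = (-3)·(-0.3142) + (-0.25)·(0.1982) = 0.893.

Step 5 — scale by n: T² = 4 · 0.893 = 3.5721.

T² ≈ 3.5721


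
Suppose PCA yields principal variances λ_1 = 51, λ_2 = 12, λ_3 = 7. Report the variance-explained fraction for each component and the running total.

Step 1 — total variance = trace(Sigma) = Σ λ_i = 51 + 12 + 7 = 70.

Step 2 — fraction explained by component i = λ_i / Σ λ:
  PC1: 51/70 = 0.7286
  PC2: 12/70 = 0.1714
  PC3: 7/70 = 0.1

Step 3 — cumulative fraction after k components = (λ_1 + ... + λ_k) / Σ λ:
  k = 1: 51/70 = 0.7286
  k = 2: (51 + 12)/70 = 63/70 = 0.9
  k = 3: (51 + 12 + 7)/70 = 70/70 = 1

Summary (fraction, with percent):

explained: PC1 0.7286 (72.86%), PC2 0.1714 (17.14%), PC3 0.1 (10%);  cumulative: 0.7286, 0.9, 1


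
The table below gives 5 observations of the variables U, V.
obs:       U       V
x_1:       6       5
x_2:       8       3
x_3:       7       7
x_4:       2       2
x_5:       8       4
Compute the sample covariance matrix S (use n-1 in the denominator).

Step 1 — column means:
  mean(U) = (6 + 8 + 7 + 2 + 8) / 5 = 31/5 = 6.2
  mean(V) = (5 + 3 + 7 + 2 + 4) / 5 = 21/5 = 4.2

Step 2 — sample covariance S[i,j] = (1/(n-1)) · Σ_k (x_{k,i} - mean_i) · (x_{k,j} - mean_j), with n-1 = 4.
  S[U,U] = ((-0.2)·(-0.2) + (1.8)·(1.8) + (0.8)·(0.8) + (-4.2)·(-4.2) + (1.8)·(1.8)) / 4 = 24.8/4 = 6.2
  S[U,V] = ((-0.2)·(0.8) + (1.8)·(-1.2) + (0.8)·(2.8) + (-4.2)·(-2.2) + (1.8)·(-0.2)) / 4 = 8.8/4 = 2.2
  S[V,V] = ((0.8)·(0.8) + (-1.2)·(-1.2) + (2.8)·(2.8) + (-2.2)·(-2.2) + (-0.2)·(-0.2)) / 4 = 14.8/4 = 3.7

S is symmetric (S[j,i] = S[i,j]). Assembling:

S = [[6.2, 2.2],
 [2.2, 3.7]]


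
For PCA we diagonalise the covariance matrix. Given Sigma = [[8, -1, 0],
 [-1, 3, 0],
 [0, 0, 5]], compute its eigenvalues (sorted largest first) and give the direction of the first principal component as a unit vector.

Step 1 — characteristic polynomial p(λ) = det(λI - Sigma) = λ³ - tr·λ² + c_1·λ - det, where tr = trace, c_1 = sum of the principal 2×2 minors, det = det(Sigma):
  tr = 8 + 3 + 5 = 16,
  c_1 = (8·3 - (-1)²) + (8·5 - (0)²) + (3·5 - (0)²) = 23 + 40 + 15 = 78,
  det = 8·(3·5 - (0)²) - (-1)·((-1)·5 - (0)·(0)) + (0)·((-1)·(0) - 3·(0)) = 8·(15) - (-1)·(-5) + (0)·(0) = 115.
  So p(λ) = λ³ - 16λ² + 78λ - 115.
Step 2 — look for an integer root (rational root theorem: any rational root is an integer divisor of 115). Testing λ = 5:
  p(5) = 125 - 400 + 390 - 115 = 0  ✓
  Dividing out (λ - 5): p(λ) = (λ - 5)(λ² - 11λ + 23).
Step 3 — remaining eigenvalues from the quadratic λ² - 11λ + 23 = 0:
  Δ = 11² - 4·23 = 121 - 92 = 29,  λ = (11 ± √29)/2 = (11 ± 5.3852)/2 ≈ 8.1926 or 2.8074.
  Sorted: λ_1 = 8.1926,  λ_2 = 5,  λ_3 = 2.8074  (check: sum = 16 = tr ✓).

Step 4 — unit eigenvector for λ_1 ≈ 8.1926: v spans the null space of (Sigma - λ_1 I), whose rows are
  r_1 = (-0.1926, -1, 0),  r_2 = (-1, -5.1926, 0),  r_3 = (0, 0, -3.1926).
  v is orthogonal to every row, so take v ∝ r_1 × r_3 = ((-1)·(-3.1926) - (0)·(0), (0)·(0) - (-0.1926)·(-3.1926), (-0.1926)·(0) - (-1)·(0)) ≈ (3.1926, -0.6148, 0).
  Let u = (3.1926, -0.6148, 0).
  ||u|| = √((3.1926)² + (-0.6148)² + (0)²) = √(10.5706) ≈ 3.2512,  v_1 = u/||u|| ≈ (0.982, -0.1891, 0) (||v_1|| = 1).

λ_1 = 8.1926,  λ_2 = 5,  λ_3 = 2.8074;  v_1 ≈ (0.982, -0.1891, 0)


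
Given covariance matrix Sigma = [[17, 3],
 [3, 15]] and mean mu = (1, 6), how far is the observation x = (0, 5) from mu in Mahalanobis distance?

Step 1 — centre the observation: (x - mu) = (-1, -1).

Step 2 — invert Sigma. det(Sigma) = 17·15 - (3)² = 246.
  Sigma^{-1} = (1/det) · [[d, -b], [-b, a]] = [[0.061, -0.0122],
 [-0.0122, 0.0691]].

Step 3 — form the quadratic (x - mu)^T · Sigma^{-1} · (x - mu):
  Sigma^{-1} · (x - mu) = (-0.0488, -0.0569).
  (x - mu)^T · [Sigma^{-1} · (x - mu)] = (-1)·(-0.0488) + (-1)·(-0.0569) = 0.1057.

Step 4 — take square root: d = √(0.1057) ≈ 0.3251.

d(x, mu) = √(0.1057) ≈ 0.3251


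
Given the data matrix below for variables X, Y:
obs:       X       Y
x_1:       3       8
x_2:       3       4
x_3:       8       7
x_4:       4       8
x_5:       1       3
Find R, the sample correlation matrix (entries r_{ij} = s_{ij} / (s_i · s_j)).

Step 1 — column means:
  mean(X) = (3 + 3 + 8 + 4 + 1) / 5 = 19/5 = 3.8
  mean(Y) = (8 + 4 + 7 + 8 + 3) / 5 = 30/5 = 6

Step 2 — sample variances and covariances s[i,j] = (1/(n-1)) · Σ_k (x_{k,i} - mean_i) · (x_{k,j} - mean_j), with n-1 = 4:
  s[X,X] = ((-0.8)·(-0.8) + (-0.8)·(-0.8) + (4.2)·(4.2) + (0.2)·(0.2) + (-2.8)·(-2.8)) / 4 = 26.8/4 = 6.7
  s[X,Y] = ((-0.8)·(2) + (-0.8)·(-2) + (4.2)·(1) + (0.2)·(2) + (-2.8)·(-3)) / 4 = 13/4 = 3.25
  s[Y,Y] = ((2)·(2) + (-2)·(-2) + (1)·(1) + (2)·(2) + (-3)·(-3)) / 4 = 22/4 = 5.5
  Sample standard deviations s_i = √(s[i,i]):
  s(X) = √(6.7) = 2.5884
  s(Y) = √(5.5) = 2.3452

Step 3 — r_{ij} = s_{ij} / (s_i · s_j):
  r[X,X] = 1 (diagonal).
  r[X,Y] = 3.25 / (2.5884 · 2.3452) = 3.25 / 6.0704 = 0.5354
  r[Y,Y] = 1 (diagonal).

R is symmetric with unit diagonal. Assembling:

R = [[1, 0.5354],
 [0.5354, 1]]


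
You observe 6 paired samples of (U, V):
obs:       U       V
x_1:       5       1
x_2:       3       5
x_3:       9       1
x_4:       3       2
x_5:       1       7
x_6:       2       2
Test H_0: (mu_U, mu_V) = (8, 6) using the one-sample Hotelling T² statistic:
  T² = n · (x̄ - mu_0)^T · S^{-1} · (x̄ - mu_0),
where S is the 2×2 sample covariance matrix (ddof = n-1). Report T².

Step 1 — sample mean vector:
  mean(U) = (5 + 3 + 9 + 3 + 1 + 2) / 6 = 23/6 = 3.8333
  mean(V) = (1 + 5 + 1 + 2 + 7 + 2) / 6 = 18/6 = 3
  x̄ = (3.8333, 3),  deviation x̄ - mu_0 = (3.8333, 3) - (8, 6) = (-4.1667, -3).

Step 2 — sample covariance matrix, S[i,j] = (1/(n-1)) · Σ_k (x_{k,i} - mean_i) · (x_{k,j} - mean_j), divisor n-1 = 5:
  S[U,U] = ((1.1667)·(1.1667) + (-0.8333)·(-0.8333) + (5.1667)·(5.1667) + (-0.8333)·(-0.8333) + (-2.8333)·(-2.8333) + (-1.8333)·(-1.8333)) / 5 = 40.8333/5 = 8.1667
  S[U,V] = ((1.1667)·(-2) + (-0.8333)·(2) + (5.1667)·(-2) + (-0.8333)·(-1) + (-2.8333)·(4) + (-1.8333)·(-1)) / 5 = -23/5 = -4.6
  S[V,V] = ((-2)·(-2) + (2)·(2) + (-2)·(-2) + (-1)·(-1) + (4)·(4) + (-1)·(-1)) / 5 = 30/5 = 6
  S = [[8.1667, -4.6],
 [-4.6, 6]].

Step 3 — invert S. det(S) = 8.1667·6 - (-4.6)² = 27.84.
  S^{-1} = (1/det) · [[d, -b], [-b, a]] = [[0.2155, 0.1652],
 [0.1652, 0.2933]].

Step 4 — quadratic form (x̄ - mu_0)^T · S^{-1} · (x̄ - mu_0):
  S^{-1} · (x̄ - mu_0) = (-1.3937, -1.5685),
  (x̄ - mu_0)^T · [...] = (-4.1667)·(-1.3937) + (-3)·(-1.5685) = 10.5125.

Step 5 — scale by n: T² = 6 · 10.5125 = 63.0747.

T² ≈ 63.0747


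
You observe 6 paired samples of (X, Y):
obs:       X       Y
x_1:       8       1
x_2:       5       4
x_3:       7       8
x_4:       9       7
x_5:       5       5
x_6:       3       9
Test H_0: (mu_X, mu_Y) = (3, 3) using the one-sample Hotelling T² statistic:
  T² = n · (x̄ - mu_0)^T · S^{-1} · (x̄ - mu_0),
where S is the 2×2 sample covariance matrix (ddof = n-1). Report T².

Step 1 — sample mean vector:
  mean(X) = (8 + 5 + 7 + 9 + 5 + 3) / 6 = 37/6 = 6.1667
  mean(Y) = (1 + 4 + 8 + 7 + 5 + 9) / 6 = 34/6 = 5.6667
  x̄ = (6.1667, 5.6667),  deviation x̄ - mu_0 = (6.1667, 5.6667) - (3, 3) = (3.1667, 2.6667).

Step 2 — sample covariance matrix, S[i,j] = (1/(n-1)) · Σ_k (x_{k,i} - mean_i) · (x_{k,j} - mean_j), divisor n-1 = 5:
  S[X,X] = ((1.8333)·(1.8333) + (-1.1667)·(-1.1667) + (0.8333)·(0.8333) + (2.8333)·(2.8333) + (-1.1667)·(-1.1667) + (-3.1667)·(-3.1667)) / 5 = 24.8333/5 = 4.9667
  S[X,Y] = ((1.8333)·(-4.6667) + (-1.1667)·(-1.6667) + (0.8333)·(2.3333) + (2.8333)·(1.3333) + (-1.1667)·(-0.6667) + (-3.1667)·(3.3333)) / 5 = -10.6667/5 = -2.1333
  S[Y,Y] = ((-4.6667)·(-4.6667) + (-1.6667)·(-1.6667) + (2.3333)·(2.3333) + (1.3333)·(1.3333) + (-0.6667)·(-0.6667) + (3.3333)·(3.3333)) / 5 = 43.3333/5 = 8.6667
  S = [[4.9667, -2.1333],
 [-2.1333, 8.6667]].

Step 3 — invert S. det(S) = 4.9667·8.6667 - (-2.1333)² = 38.4933.
  S^{-1} = (1/det) · [[d, -b], [-b, a]] = [[0.2251, 0.0554],
 [0.0554, 0.129]].

Step 4 — quadratic form (x̄ - mu_0)^T · S^{-1} · (x̄ - mu_0):
  S^{-1} · (x̄ - mu_0) = (0.8608, 0.5196),
  (x̄ - mu_0)^T · [...] = (3.1667)·(0.8608) + (2.6667)·(0.5196) = 4.1112.

Step 5 — scale by n: T² = 6 · 4.1112 = 24.6675.

T² ≈ 24.6675


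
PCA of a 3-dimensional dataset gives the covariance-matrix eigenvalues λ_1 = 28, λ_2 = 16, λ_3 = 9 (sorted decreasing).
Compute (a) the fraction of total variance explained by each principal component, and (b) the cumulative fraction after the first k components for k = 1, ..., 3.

Step 1 — total variance = trace(Sigma) = Σ λ_i = 28 + 16 + 9 = 53.

Step 2 — fraction explained by component i = λ_i / Σ λ:
  PC1: 28/53 = 0.5283
  PC2: 16/53 = 0.3019
  PC3: 9/53 = 0.1698

Step 3 — cumulative fraction after k components = (λ_1 + ... + λ_k) / Σ λ:
  k = 1: 28/53 = 0.5283
  k = 2: (28 + 16)/53 = 44/53 = 0.8302
  k = 3: (28 + 16 + 9)/53 = 53/53 = 1

Summary (fraction, with percent):

explained: PC1 0.5283 (52.83%), PC2 0.3019 (30.19%), PC3 0.1698 (16.98%);  cumulative: 0.5283, 0.8302, 1


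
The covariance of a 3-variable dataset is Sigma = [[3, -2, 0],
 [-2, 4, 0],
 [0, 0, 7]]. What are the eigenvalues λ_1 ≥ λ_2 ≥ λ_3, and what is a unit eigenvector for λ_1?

Step 1 — characteristic polynomial p(λ) = det(λI - Sigma) = λ³ - tr·λ² + c_1·λ - det, where tr = trace, c_1 = sum of the principal 2×2 minors, det = det(Sigma):
  tr = 3 + 4 + 7 = 14,
  c_1 = (3·4 - (-2)²) + (3·7 - (0)²) + (4·7 - (0)²) = 8 + 21 + 28 = 57,
  det = 3·(4·7 - (0)²) - (-2)·((-2)·7 - (0)·(0)) + (0)·((-2)·(0) - 4·(0)) = 3·(28) - (-2)·(-14) + (0)·(0) = 56.
  So p(λ) = λ³ - 14λ² + 57λ - 56.
Step 2 — look for an integer root (rational root theorem: any rational root is an integer divisor of 56). Testing λ = 7:
  p(7) = 343 - 686 + 399 - 56 = 0  ✓
  Dividing out (λ - 7): p(λ) = (λ - 7)(λ² - 7λ + 8).
Step 3 — remaining eigenvalues from the quadratic λ² - 7λ + 8 = 0:
  Δ = 7² - 4·8 = 49 - 32 = 17,  λ = (7 ± √17)/2 = (7 ± 4.1231)/2 ≈ 5.5616 or 1.4384.
  Sorted: λ_1 = 7,  λ_2 = 5.5616,  λ_3 = 1.4384  (check: sum = 14 = tr ✓).

Step 4 — unit eigenvector for λ_1 = 7: v spans the null space of (Sigma - λ_1 I), whose rows are
  r_1 = (-4, -2, 0),  r_2 = (-2, -3, 0),  r_3 = (0, 0, 0).
  v is orthogonal to every row, so take v ∝ r_1 × r_2 = ((-2)·(0) - (0)·(-3), (0)·(-2) - (-4)·(0), (-4)·(-3) - (-2)·(-2)) = (0, 0, 8).
  Rescale (divide by 8): u = (0, 0, 1).
  ||u|| = √((0)² + (0)² + (1)²) = √(1) = 1,  v_1 = u/||u|| ≈ (0, 0, 1) (||v_1|| = 1).

λ_1 = 7,  λ_2 = 5.5616,  λ_3 = 1.4384;  v_1 ≈ (0, 0, 1)


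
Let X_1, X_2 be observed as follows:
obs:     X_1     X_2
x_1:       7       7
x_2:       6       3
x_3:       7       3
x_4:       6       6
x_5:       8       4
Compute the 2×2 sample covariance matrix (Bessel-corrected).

Step 1 — column means:
  mean(X_1) = (7 + 6 + 7 + 6 + 8) / 5 = 34/5 = 6.8
  mean(X_2) = (7 + 3 + 3 + 6 + 4) / 5 = 23/5 = 4.6

Step 2 — sample covariance S[i,j] = (1/(n-1)) · Σ_k (x_{k,i} - mean_i) · (x_{k,j} - mean_j), with n-1 = 4.
  S[X_1,X_1] = ((0.2)·(0.2) + (-0.8)·(-0.8) + (0.2)·(0.2) + (-0.8)·(-0.8) + (1.2)·(1.2)) / 4 = 2.8/4 = 0.7
  S[X_1,X_2] = ((0.2)·(2.4) + (-0.8)·(-1.6) + (0.2)·(-1.6) + (-0.8)·(1.4) + (1.2)·(-0.6)) / 4 = -0.4/4 = -0.1
  S[X_2,X_2] = ((2.4)·(2.4) + (-1.6)·(-1.6) + (-1.6)·(-1.6) + (1.4)·(1.4) + (-0.6)·(-0.6)) / 4 = 13.2/4 = 3.3

S is symmetric (S[j,i] = S[i,j]). Assembling:

S = [[0.7, -0.1],
 [-0.1, 3.3]]


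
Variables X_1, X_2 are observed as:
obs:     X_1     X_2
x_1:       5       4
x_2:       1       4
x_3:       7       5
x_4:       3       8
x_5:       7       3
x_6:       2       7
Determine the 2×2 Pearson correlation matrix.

Step 1 — column means:
  mean(X_1) = (5 + 1 + 7 + 3 + 7 + 2) / 6 = 25/6 = 4.1667
  mean(X_2) = (4 + 4 + 5 + 8 + 3 + 7) / 6 = 31/6 = 5.1667

Step 2 — sample variances and covariances s[i,j] = (1/(n-1)) · Σ_k (x_{k,i} - mean_i) · (x_{k,j} - mean_j), with n-1 = 5:
  s[X_1,X_1] = ((0.8333)·(0.8333) + (-3.1667)·(-3.1667) + (2.8333)·(2.8333) + (-1.1667)·(-1.1667) + (2.8333)·(2.8333) + (-2.1667)·(-2.1667)) / 5 = 32.8333/5 = 6.5667
  s[X_1,X_2] = ((0.8333)·(-1.1667) + (-3.1667)·(-1.1667) + (2.8333)·(-0.1667) + (-1.1667)·(2.8333) + (2.8333)·(-2.1667) + (-2.1667)·(1.8333)) / 5 = -11.1667/5 = -2.2333
  s[X_2,X_2] = ((-1.1667)·(-1.1667) + (-1.1667)·(-1.1667) + (-0.1667)·(-0.1667) + (2.8333)·(2.8333) + (-2.1667)·(-2.1667) + (1.8333)·(1.8333)) / 5 = 18.8333/5 = 3.7667
  Sample standard deviations s_i = √(s[i,i]):
  s(X_1) = √(6.5667) = 2.5626
  s(X_2) = √(3.7667) = 1.9408

Step 3 — r_{ij} = s_{ij} / (s_i · s_j):
  r[X_1,X_1] = 1 (diagonal).
  r[X_1,X_2] = -2.2333 / (2.5626 · 1.9408) = -2.2333 / 4.9734 = -0.4491
  r[X_2,X_2] = 1 (diagonal).

R is symmetric with unit diagonal. Assembling:

R = [[1, -0.4491],
 [-0.4491, 1]]


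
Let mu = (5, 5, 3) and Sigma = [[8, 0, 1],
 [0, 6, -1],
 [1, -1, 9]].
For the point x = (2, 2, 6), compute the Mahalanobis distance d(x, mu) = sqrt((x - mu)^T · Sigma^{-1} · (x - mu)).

Step 1 — centre the observation: (x - mu) = (-3, -3, 3).

Step 2 — invert Sigma (cofactor / det for 3×3, or solve directly):
  Sigma^{-1} = [[0.1268, -0.0024, -0.0144],
 [-0.0024, 0.1699, 0.0191],
 [-0.0144, 0.0191, 0.1148]].

Step 3 — form the quadratic (x - mu)^T · Sigma^{-1} · (x - mu):
  Sigma^{-1} · (x - mu) = (-0.4163, -0.445, 0.3301).
  (x - mu)^T · [Sigma^{-1} · (x - mu)] = (-3)·(-0.4163) + (-3)·(-0.445) + (3)·(0.3301) = 3.5742.

Step 4 — take square root: d = √(3.5742) ≈ 1.8905.

d(x, mu) = √(3.5742) ≈ 1.8905


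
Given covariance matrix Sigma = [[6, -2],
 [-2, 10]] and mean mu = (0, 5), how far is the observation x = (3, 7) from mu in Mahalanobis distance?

Step 1 — centre the observation: (x - mu) = (3, 2).

Step 2 — invert Sigma. det(Sigma) = 6·10 - (-2)² = 56.
  Sigma^{-1} = (1/det) · [[d, -b], [-b, a]] = [[0.1786, 0.0357],
 [0.0357, 0.1071]].

Step 3 — form the quadratic (x - mu)^T · Sigma^{-1} · (x - mu):
  Sigma^{-1} · (x - mu) = (0.6071, 0.3214).
  (x - mu)^T · [Sigma^{-1} · (x - mu)] = (3)·(0.6071) + (2)·(0.3214) = 2.4643.

Step 4 — take square root: d = √(2.4643) ≈ 1.5698.

d(x, mu) = √(2.4643) ≈ 1.5698


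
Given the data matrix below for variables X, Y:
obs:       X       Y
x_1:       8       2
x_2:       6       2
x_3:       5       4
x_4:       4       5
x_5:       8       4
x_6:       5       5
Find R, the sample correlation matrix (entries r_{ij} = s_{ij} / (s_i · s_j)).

Step 1 — column means:
  mean(X) = (8 + 6 + 5 + 4 + 8 + 5) / 6 = 36/6 = 6
  mean(Y) = (2 + 2 + 4 + 5 + 4 + 5) / 6 = 22/6 = 3.6667

Step 2 — sample variances and covariances s[i,j] = (1/(n-1)) · Σ_k (x_{k,i} - mean_i) · (x_{k,j} - mean_j), with n-1 = 5:
  s[X,X] = ((2)·(2) + (0)·(0) + (-1)·(-1) + (-2)·(-2) + (2)·(2) + (-1)·(-1)) / 5 = 14/5 = 2.8
  s[X,Y] = ((2)·(-1.6667) + (0)·(-1.6667) + (-1)·(0.3333) + (-2)·(1.3333) + (2)·(0.3333) + (-1)·(1.3333)) / 5 = -7/5 = -1.4
  s[Y,Y] = ((-1.6667)·(-1.6667) + (-1.6667)·(-1.6667) + (0.3333)·(0.3333) + (1.3333)·(1.3333) + (0.3333)·(0.3333) + (1.3333)·(1.3333)) / 5 = 9.3333/5 = 1.8667
  Sample standard deviations s_i = √(s[i,i]):
  s(X) = √(2.8) = 1.6733
  s(Y) = √(1.8667) = 1.3663

Step 3 — r_{ij} = s_{ij} / (s_i · s_j):
  r[X,X] = 1 (diagonal).
  r[X,Y] = -1.4 / (1.6733 · 1.3663) = -1.4 / 2.2862 = -0.6124
  r[Y,Y] = 1 (diagonal).

R is symmetric with unit diagonal. Assembling:

R = [[1, -0.6124],
 [-0.6124, 1]]


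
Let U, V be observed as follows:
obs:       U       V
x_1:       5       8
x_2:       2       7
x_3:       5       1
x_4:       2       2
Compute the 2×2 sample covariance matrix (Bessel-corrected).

Step 1 — column means:
  mean(U) = (5 + 2 + 5 + 2) / 4 = 14/4 = 3.5
  mean(V) = (8 + 7 + 1 + 2) / 4 = 18/4 = 4.5

Step 2 — sample covariance S[i,j] = (1/(n-1)) · Σ_k (x_{k,i} - mean_i) · (x_{k,j} - mean_j), with n-1 = 3.
  S[U,U] = ((1.5)·(1.5) + (-1.5)·(-1.5) + (1.5)·(1.5) + (-1.5)·(-1.5)) / 3 = 9/3 = 3
  S[U,V] = ((1.5)·(3.5) + (-1.5)·(2.5) + (1.5)·(-3.5) + (-1.5)·(-2.5)) / 3 = 0/3 = 0
  S[V,V] = ((3.5)·(3.5) + (2.5)·(2.5) + (-3.5)·(-3.5) + (-2.5)·(-2.5)) / 3 = 37/3 = 12.3333

S is symmetric (S[j,i] = S[i,j]). Assembling:

S = [[3, 0],
 [0, 12.3333]]


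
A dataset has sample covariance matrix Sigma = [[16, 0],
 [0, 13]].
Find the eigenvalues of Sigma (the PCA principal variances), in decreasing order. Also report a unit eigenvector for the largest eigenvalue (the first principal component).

Step 1 — characteristic polynomial of 2×2 Sigma:
  det(Sigma - λI) = λ² - trace · λ + det = 0.
  trace = 16 + 13 = 29, det = 16·13 - (0)² = 208.
Step 2 — discriminant:
  Δ = trace² - 4·det = 841 - 832 = 9.
Step 3 — eigenvalues:
  λ = (trace ± √Δ)/2 = (29 ± 3)/2,
  λ_1 = 16,  λ_2 = 13.

Step 4 — unit eigenvector for λ_1: Sigma is diagonal, so its eigenvectors are the coordinate axes. λ_1 = 16 is the diagonal entry on the first coordinate axis, hence
  v_1 = (1, 0) (||v_1|| = 1).

λ_1 = 16,  λ_2 = 13;  v_1 ≈ (1, 0)


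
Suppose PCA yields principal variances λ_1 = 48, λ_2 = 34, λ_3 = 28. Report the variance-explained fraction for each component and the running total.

Step 1 — total variance = trace(Sigma) = Σ λ_i = 48 + 34 + 28 = 110.

Step 2 — fraction explained by component i = λ_i / Σ λ:
  PC1: 48/110 = 0.4364
  PC2: 34/110 = 0.3091
  PC3: 28/110 = 0.2545

Step 3 — cumulative fraction after k components = (λ_1 + ... + λ_k) / Σ λ:
  k = 1: 48/110 = 0.4364
  k = 2: (48 + 34)/110 = 82/110 = 0.7455
  k = 3: (48 + 34 + 28)/110 = 110/110 = 1

Summary (fraction, with percent):

explained: PC1 0.4364 (43.64%), PC2 0.3091 (30.91%), PC3 0.2545 (25.45%);  cumulative: 0.4364, 0.7455, 1


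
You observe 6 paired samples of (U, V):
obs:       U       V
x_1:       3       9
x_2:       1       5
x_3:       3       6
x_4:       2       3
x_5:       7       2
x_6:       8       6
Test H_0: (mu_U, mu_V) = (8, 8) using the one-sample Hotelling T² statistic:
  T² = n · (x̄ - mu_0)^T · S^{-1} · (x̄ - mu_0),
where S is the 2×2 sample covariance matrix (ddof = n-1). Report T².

Step 1 — sample mean vector:
  mean(U) = (3 + 1 + 3 + 2 + 7 + 8) / 6 = 24/6 = 4
  mean(V) = (9 + 5 + 6 + 3 + 2 + 6) / 6 = 31/6 = 5.1667
  x̄ = (4, 5.1667),  deviation x̄ - mu_0 = (4, 5.1667) - (8, 8) = (-4, -2.8333).

Step 2 — sample covariance matrix, S[i,j] = (1/(n-1)) · Σ_k (x_{k,i} - mean_i) · (x_{k,j} - mean_j), divisor n-1 = 5:
  S[U,U] = ((-1)·(-1) + (-3)·(-3) + (-1)·(-1) + (-2)·(-2) + (3)·(3) + (4)·(4)) / 5 = 40/5 = 8
  S[U,V] = ((-1)·(3.8333) + (-3)·(-0.1667) + (-1)·(0.8333) + (-2)·(-2.1667) + (3)·(-3.1667) + (4)·(0.8333)) / 5 = -6/5 = -1.2
  S[V,V] = ((3.8333)·(3.8333) + (-0.1667)·(-0.1667) + (0.8333)·(0.8333) + (-2.1667)·(-2.1667) + (-3.1667)·(-3.1667) + (0.8333)·(0.8333)) / 5 = 30.8333/5 = 6.1667
  S = [[8, -1.2],
 [-1.2, 6.1667]].

Step 3 — invert S. det(S) = 8·6.1667 - (-1.2)² = 47.8933.
  S^{-1} = (1/det) · [[d, -b], [-b, a]] = [[0.1288, 0.0251],
 [0.0251, 0.167]].

Step 4 — quadratic form (x̄ - mu_0)^T · S^{-1} · (x̄ - mu_0):
  S^{-1} · (x̄ - mu_0) = (-0.586, -0.5735),
  (x̄ - mu_0)^T · [...] = (-4)·(-0.586) + (-2.8333)·(-0.5735) = 3.969.

Step 5 — scale by n: T² = 6 · 3.969 = 23.814.

T² ≈ 23.814


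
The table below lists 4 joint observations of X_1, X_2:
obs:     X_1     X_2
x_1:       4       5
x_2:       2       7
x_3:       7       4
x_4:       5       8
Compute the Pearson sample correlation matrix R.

Step 1 — column means:
  mean(X_1) = (4 + 2 + 7 + 5) / 4 = 18/4 = 4.5
  mean(X_2) = (5 + 7 + 4 + 8) / 4 = 24/4 = 6

Step 2 — sample variances and covariances s[i,j] = (1/(n-1)) · Σ_k (x_{k,i} - mean_i) · (x_{k,j} - mean_j), with n-1 = 3:
  s[X_1,X_1] = ((-0.5)·(-0.5) + (-2.5)·(-2.5) + (2.5)·(2.5) + (0.5)·(0.5)) / 3 = 13/3 = 4.3333
  s[X_1,X_2] = ((-0.5)·(-1) + (-2.5)·(1) + (2.5)·(-2) + (0.5)·(2)) / 3 = -6/3 = -2
  s[X_2,X_2] = ((-1)·(-1) + (1)·(1) + (-2)·(-2) + (2)·(2)) / 3 = 10/3 = 3.3333
  Sample standard deviations s_i = √(s[i,i]):
  s(X_1) = √(4.3333) = 2.0817
  s(X_2) = √(3.3333) = 1.8257

Step 3 — r_{ij} = s_{ij} / (s_i · s_j):
  r[X_1,X_1] = 1 (diagonal).
  r[X_1,X_2] = -2 / (2.0817 · 1.8257) = -2 / 3.8006 = -0.5262
  r[X_2,X_2] = 1 (diagonal).

R is symmetric with unit diagonal. Assembling:

R = [[1, -0.5262],
 [-0.5262, 1]]


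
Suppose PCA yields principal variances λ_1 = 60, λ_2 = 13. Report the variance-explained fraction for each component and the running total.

Step 1 — total variance = trace(Sigma) = Σ λ_i = 60 + 13 = 73.

Step 2 — fraction explained by component i = λ_i / Σ λ:
  PC1: 60/73 = 0.8219
  PC2: 13/73 = 0.1781

Step 3 — cumulative fraction after k components = (λ_1 + ... + λ_k) / Σ λ:
  k = 1: 60/73 = 0.8219
  k = 2: (60 + 13)/73 = 73/73 = 1

Summary (fraction, with percent):

explained: PC1 0.8219 (82.19%), PC2 0.1781 (17.81%);  cumulative: 0.8219, 1


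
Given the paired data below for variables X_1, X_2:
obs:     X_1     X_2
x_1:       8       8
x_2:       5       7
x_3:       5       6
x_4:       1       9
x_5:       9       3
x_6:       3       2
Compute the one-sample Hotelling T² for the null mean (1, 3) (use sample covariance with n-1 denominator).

Step 1 — sample mean vector:
  mean(X_1) = (8 + 5 + 5 + 1 + 9 + 3) / 6 = 31/6 = 5.1667
  mean(X_2) = (8 + 7 + 6 + 9 + 3 + 2) / 6 = 35/6 = 5.8333
  x̄ = (5.1667, 5.8333),  deviation x̄ - mu_0 = (5.1667, 5.8333) - (1, 3) = (4.1667, 2.8333).

Step 2 — sample covariance matrix, S[i,j] = (1/(n-1)) · Σ_k (x_{k,i} - mean_i) · (x_{k,j} - mean_j), divisor n-1 = 5:
  S[X_1,X_1] = ((2.8333)·(2.8333) + (-0.1667)·(-0.1667) + (-0.1667)·(-0.1667) + (-4.1667)·(-4.1667) + (3.8333)·(3.8333) + (-2.1667)·(-2.1667)) / 5 = 44.8333/5 = 8.9667
  S[X_1,X_2] = ((2.8333)·(2.1667) + (-0.1667)·(1.1667) + (-0.1667)·(0.1667) + (-4.1667)·(3.1667) + (3.8333)·(-2.8333) + (-2.1667)·(-3.8333)) / 5 = -9.8333/5 = -1.9667
  S[X_2,X_2] = ((2.1667)·(2.1667) + (1.1667)·(1.1667) + (0.1667)·(0.1667) + (3.1667)·(3.1667) + (-2.8333)·(-2.8333) + (-3.8333)·(-3.8333)) / 5 = 38.8333/5 = 7.7667
  S = [[8.9667, -1.9667],
 [-1.9667, 7.7667]].

Step 3 — invert S. det(S) = 8.9667·7.7667 - (-1.9667)² = 65.7733.
  S^{-1} = (1/det) · [[d, -b], [-b, a]] = [[0.1181, 0.0299],
 [0.0299, 0.1363]].

Step 4 — quadratic form (x̄ - mu_0)^T · S^{-1} · (x̄ - mu_0):
  S^{-1} · (x̄ - mu_0) = (0.5767, 0.5108),
  (x̄ - mu_0)^T · [...] = (4.1667)·(0.5767) + (2.8333)·(0.5108) = 3.8504.

Step 5 — scale by n: T² = 6 · 3.8504 = 23.1026.

T² ≈ 23.1026


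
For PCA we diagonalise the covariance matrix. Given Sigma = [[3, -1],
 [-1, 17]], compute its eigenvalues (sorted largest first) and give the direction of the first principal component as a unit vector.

Step 1 — characteristic polynomial of 2×2 Sigma:
  det(Sigma - λI) = λ² - trace · λ + det = 0.
  trace = 3 + 17 = 20, det = 3·17 - (-1)² = 50.
Step 2 — discriminant:
  Δ = trace² - 4·det = 400 - 200 = 200.
Step 3 — eigenvalues:
  λ = (trace ± √Δ)/2 = (20 ± 14.1421)/2,
  λ_1 = 17.0711,  λ_2 = 2.9289.

Step 4 — unit eigenvector for λ_1: solve (Sigma - λ_1 I)v = 0. First row:
  (3 - 17.0711)·v_x + (-1)·v_y = 0, i.e. (-14.0711)·v_x + (-1)·v_y = 0,
  so v ∝ (b, λ_1 - a) = (-1, 14.0711); multiply by -1 so the first entry is positive: u = (1, -14.0711).
  ||u|| = √((1)² + (-14.0711)²) = √(198.9949) ≈ 14.1066,
  v_1 = u/||u|| ≈ (0.0709, -0.9975) (||v_1|| = 1).

λ_1 = 17.0711,  λ_2 = 2.9289;  v_1 ≈ (0.0709, -0.9975)


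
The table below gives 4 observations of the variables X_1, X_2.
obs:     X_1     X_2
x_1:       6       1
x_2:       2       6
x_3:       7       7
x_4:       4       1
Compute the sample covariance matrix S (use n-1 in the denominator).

Step 1 — column means:
  mean(X_1) = (6 + 2 + 7 + 4) / 4 = 19/4 = 4.75
  mean(X_2) = (1 + 6 + 7 + 1) / 4 = 15/4 = 3.75

Step 2 — sample covariance S[i,j] = (1/(n-1)) · Σ_k (x_{k,i} - mean_i) · (x_{k,j} - mean_j), with n-1 = 3.
  S[X_1,X_1] = ((1.25)·(1.25) + (-2.75)·(-2.75) + (2.25)·(2.25) + (-0.75)·(-0.75)) / 3 = 14.75/3 = 4.9167
  S[X_1,X_2] = ((1.25)·(-2.75) + (-2.75)·(2.25) + (2.25)·(3.25) + (-0.75)·(-2.75)) / 3 = -0.25/3 = -0.0833
  S[X_2,X_2] = ((-2.75)·(-2.75) + (2.25)·(2.25) + (3.25)·(3.25) + (-2.75)·(-2.75)) / 3 = 30.75/3 = 10.25

S is symmetric (S[j,i] = S[i,j]). Assembling:

S = [[4.9167, -0.0833],
 [-0.0833, 10.25]]


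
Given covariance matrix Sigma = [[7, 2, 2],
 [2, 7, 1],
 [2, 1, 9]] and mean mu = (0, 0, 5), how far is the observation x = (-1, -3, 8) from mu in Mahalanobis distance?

Step 1 — centre the observation: (x - mu) = (-1, -3, 3).

Step 2 — invert Sigma (cofactor / det for 3×3, or solve directly):
  Sigma^{-1} = [[0.164, -0.0423, -0.0317],
 [-0.0423, 0.1561, -0.0079],
 [-0.0317, -0.0079, 0.119]].

Step 3 — form the quadratic (x - mu)^T · Sigma^{-1} · (x - mu):
  Sigma^{-1} · (x - mu) = (-0.1323, -0.4497, 0.4127).
  (x - mu)^T · [Sigma^{-1} · (x - mu)] = (-1)·(-0.1323) + (-3)·(-0.4497) + (3)·(0.4127) = 2.7196.

Step 4 — take square root: d = √(2.7196) ≈ 1.6491.

d(x, mu) = √(2.7196) ≈ 1.6491


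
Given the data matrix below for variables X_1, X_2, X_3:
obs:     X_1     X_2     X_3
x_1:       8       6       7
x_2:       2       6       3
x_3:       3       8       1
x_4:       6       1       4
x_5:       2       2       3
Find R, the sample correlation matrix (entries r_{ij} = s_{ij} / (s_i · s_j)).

Step 1 — column means:
  mean(X_1) = (8 + 2 + 3 + 6 + 2) / 5 = 21/5 = 4.2
  mean(X_2) = (6 + 6 + 8 + 1 + 2) / 5 = 23/5 = 4.6
  mean(X_3) = (7 + 3 + 1 + 4 + 3) / 5 = 18/5 = 3.6

Step 2 — sample variances and covariances s[i,j] = (1/(n-1)) · Σ_k (x_{k,i} - mean_i) · (x_{k,j} - mean_j), with n-1 = 4:
  s[X_1,X_1] = ((3.8)·(3.8) + (-2.2)·(-2.2) + (-1.2)·(-1.2) + (1.8)·(1.8) + (-2.2)·(-2.2)) / 4 = 28.8/4 = 7.2
  s[X_1,X_2] = ((3.8)·(1.4) + (-2.2)·(1.4) + (-1.2)·(3.4) + (1.8)·(-3.6) + (-2.2)·(-2.6)) / 4 = -2.6/4 = -0.65
  s[X_1,X_3] = ((3.8)·(3.4) + (-2.2)·(-0.6) + (-1.2)·(-2.6) + (1.8)·(0.4) + (-2.2)·(-0.6)) / 4 = 19.4/4 = 4.85
  s[X_2,X_2] = ((1.4)·(1.4) + (1.4)·(1.4) + (3.4)·(3.4) + (-3.6)·(-3.6) + (-2.6)·(-2.6)) / 4 = 35.2/4 = 8.8
  s[X_2,X_3] = ((1.4)·(3.4) + (1.4)·(-0.6) + (3.4)·(-2.6) + (-3.6)·(0.4) + (-2.6)·(-0.6)) / 4 = -4.8/4 = -1.2
  s[X_3,X_3] = ((3.4)·(3.4) + (-0.6)·(-0.6) + (-2.6)·(-2.6) + (0.4)·(0.4) + (-0.6)·(-0.6)) / 4 = 19.2/4 = 4.8
  Sample standard deviations s_i = √(s[i,i]):
  s(X_1) = √(7.2) = 2.6833
  s(X_2) = √(8.8) = 2.9665
  s(X_3) = √(4.8) = 2.1909

Step 3 — r_{ij} = s_{ij} / (s_i · s_j):
  r[X_1,X_1] = 1 (diagonal).
  r[X_1,X_2] = -0.65 / (2.6833 · 2.9665) = -0.65 / 7.9599 = -0.0817
  r[X_1,X_3] = 4.85 / (2.6833 · 2.1909) = 4.85 / 5.8788 = 0.825
  r[X_2,X_2] = 1 (diagonal).
  r[X_2,X_3] = -1.2 / (2.9665 · 2.1909) = -1.2 / 6.4992 = -0.1846
  r[X_3,X_3] = 1 (diagonal).

R is symmetric with unit diagonal. Assembling:

R = [[1, -0.0817, 0.825],
 [-0.0817, 1, -0.1846],
 [0.825, -0.1846, 1]]


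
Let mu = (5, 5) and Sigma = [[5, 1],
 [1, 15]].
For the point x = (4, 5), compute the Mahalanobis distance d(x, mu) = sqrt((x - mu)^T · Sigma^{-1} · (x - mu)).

Step 1 — centre the observation: (x - mu) = (-1, 0).

Step 2 — invert Sigma. det(Sigma) = 5·15 - (1)² = 74.
  Sigma^{-1} = (1/det) · [[d, -b], [-b, a]] = [[0.2027, -0.0135],
 [-0.0135, 0.0676]].

Step 3 — form the quadratic (x - mu)^T · Sigma^{-1} · (x - mu):
  Sigma^{-1} · (x - mu) = (-0.2027, 0.0135).
  (x - mu)^T · [Sigma^{-1} · (x - mu)] = (-1)·(-0.2027) + (0)·(0.0135) = 0.2027.

Step 4 — take square root: d = √(0.2027) ≈ 0.4502.

d(x, mu) = √(0.2027) ≈ 0.4502


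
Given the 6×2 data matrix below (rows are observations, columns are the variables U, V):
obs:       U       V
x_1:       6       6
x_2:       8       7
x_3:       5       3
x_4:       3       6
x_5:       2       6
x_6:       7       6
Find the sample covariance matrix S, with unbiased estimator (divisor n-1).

Step 1 — column means:
  mean(U) = (6 + 8 + 5 + 3 + 2 + 7) / 6 = 31/6 = 5.1667
  mean(V) = (6 + 7 + 3 + 6 + 6 + 6) / 6 = 34/6 = 5.6667

Step 2 — sample covariance S[i,j] = (1/(n-1)) · Σ_k (x_{k,i} - mean_i) · (x_{k,j} - mean_j), with n-1 = 5.
  S[U,U] = ((0.8333)·(0.8333) + (2.8333)·(2.8333) + (-0.1667)·(-0.1667) + (-2.1667)·(-2.1667) + (-3.1667)·(-3.1667) + (1.8333)·(1.8333)) / 5 = 26.8333/5 = 5.3667
  S[U,V] = ((0.8333)·(0.3333) + (2.8333)·(1.3333) + (-0.1667)·(-2.6667) + (-2.1667)·(0.3333) + (-3.1667)·(0.3333) + (1.8333)·(0.3333)) / 5 = 3.3333/5 = 0.6667
  S[V,V] = ((0.3333)·(0.3333) + (1.3333)·(1.3333) + (-2.6667)·(-2.6667) + (0.3333)·(0.3333) + (0.3333)·(0.3333) + (0.3333)·(0.3333)) / 5 = 9.3333/5 = 1.8667

S is symmetric (S[j,i] = S[i,j]). Assembling:

S = [[5.3667, 0.6667],
 [0.6667, 1.8667]]


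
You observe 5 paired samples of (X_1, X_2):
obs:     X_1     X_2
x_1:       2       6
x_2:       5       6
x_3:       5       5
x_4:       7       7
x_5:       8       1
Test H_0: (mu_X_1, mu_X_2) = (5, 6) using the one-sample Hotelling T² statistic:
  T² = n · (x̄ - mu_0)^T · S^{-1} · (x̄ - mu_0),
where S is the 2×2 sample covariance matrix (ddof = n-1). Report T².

Step 1 — sample mean vector:
  mean(X_1) = (2 + 5 + 5 + 7 + 8) / 5 = 27/5 = 5.4
  mean(X_2) = (6 + 6 + 5 + 7 + 1) / 5 = 25/5 = 5
  x̄ = (5.4, 5),  deviation x̄ - mu_0 = (5.4, 5) - (5, 6) = (0.4, -1).

Step 2 — sample covariance matrix, S[i,j] = (1/(n-1)) · Σ_k (x_{k,i} - mean_i) · (x_{k,j} - mean_j), divisor n-1 = 4:
  S[X_1,X_1] = ((-3.4)·(-3.4) + (-0.4)·(-0.4) + (-0.4)·(-0.4) + (1.6)·(1.6) + (2.6)·(2.6)) / 4 = 21.2/4 = 5.3
  S[X_1,X_2] = ((-3.4)·(1) + (-0.4)·(1) + (-0.4)·(0) + (1.6)·(2) + (2.6)·(-4)) / 4 = -11/4 = -2.75
  S[X_2,X_2] = ((1)·(1) + (1)·(1) + (0)·(0) + (2)·(2) + (-4)·(-4)) / 4 = 22/4 = 5.5
  S = [[5.3, -2.75],
 [-2.75, 5.5]].

Step 3 — invert S. det(S) = 5.3·5.5 - (-2.75)² = 21.5875.
  S^{-1} = (1/det) · [[d, -b], [-b, a]] = [[0.2548, 0.1274],
 [0.1274, 0.2455]].

Step 4 — quadratic form (x̄ - mu_0)^T · S^{-1} · (x̄ - mu_0):
  S^{-1} · (x̄ - mu_0) = (-0.0255, -0.1946),
  (x̄ - mu_0)^T · [...] = (0.4)·(-0.0255) + (-1)·(-0.1946) = 0.1844.

Step 5 — scale by n: T² = 5 · 0.1844 = 0.9218.

T² ≈ 0.9218


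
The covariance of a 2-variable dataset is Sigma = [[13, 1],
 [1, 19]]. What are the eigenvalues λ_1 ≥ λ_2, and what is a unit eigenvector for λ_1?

Step 1 — characteristic polynomial of 2×2 Sigma:
  det(Sigma - λI) = λ² - trace · λ + det = 0.
  trace = 13 + 19 = 32, det = 13·19 - (1)² = 246.
Step 2 — discriminant:
  Δ = trace² - 4·det = 1024 - 984 = 40.
Step 3 — eigenvalues:
  λ = (trace ± √Δ)/2 = (32 ± 6.3246)/2,
  λ_1 = 19.1623,  λ_2 = 12.8377.

Step 4 — unit eigenvector for λ_1: solve (Sigma - λ_1 I)v = 0. First row:
  (13 - 19.1623)·v_x + (1)·v_y = 0, i.e. (-6.1623)·v_x + (1)·v_y = 0,
  so v ∝ (b, λ_1 - a) = (1, 6.1623) = u.
  ||u|| = √((1)² + (6.1623)²) = √(38.9737) ≈ 6.2429,
  v_1 = u/||u|| ≈ (0.1602, 0.9871) (||v_1|| = 1).

λ_1 = 19.1623,  λ_2 = 12.8377;  v_1 ≈ (0.1602, 0.9871)


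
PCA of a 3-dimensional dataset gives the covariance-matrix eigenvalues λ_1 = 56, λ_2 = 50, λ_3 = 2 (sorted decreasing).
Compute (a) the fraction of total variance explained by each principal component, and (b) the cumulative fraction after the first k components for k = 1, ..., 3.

Step 1 — total variance = trace(Sigma) = Σ λ_i = 56 + 50 + 2 = 108.

Step 2 — fraction explained by component i = λ_i / Σ λ:
  PC1: 56/108 = 0.5185
  PC2: 50/108 = 0.463
  PC3: 2/108 = 0.0185

Step 3 — cumulative fraction after k components = (λ_1 + ... + λ_k) / Σ λ:
  k = 1: 56/108 = 0.5185
  k = 2: (56 + 50)/108 = 106/108 = 0.9815
  k = 3: (56 + 50 + 2)/108 = 108/108 = 1

Summary (fraction, with percent):

explained: PC1 0.5185 (51.85%), PC2 0.463 (46.3%), PC3 0.0185 (1.85%);  cumulative: 0.5185, 0.9815, 1


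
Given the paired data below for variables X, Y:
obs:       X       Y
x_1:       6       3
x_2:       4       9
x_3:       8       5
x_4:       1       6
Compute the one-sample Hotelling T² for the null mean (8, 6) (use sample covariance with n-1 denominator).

Step 1 — sample mean vector:
  mean(X) = (6 + 4 + 8 + 1) / 4 = 19/4 = 4.75
  mean(Y) = (3 + 9 + 5 + 6) / 4 = 23/4 = 5.75
  x̄ = (4.75, 5.75),  deviation x̄ - mu_0 = (4.75, 5.75) - (8, 6) = (-3.25, -0.25).

Step 2 — sample covariance matrix, S[i,j] = (1/(n-1)) · Σ_k (x_{k,i} - mean_i) · (x_{k,j} - mean_j), divisor n-1 = 3:
  S[X,X] = ((1.25)·(1.25) + (-0.75)·(-0.75) + (3.25)·(3.25) + (-3.75)·(-3.75)) / 3 = 26.75/3 = 8.9167
  S[X,Y] = ((1.25)·(-2.75) + (-0.75)·(3.25) + (3.25)·(-0.75) + (-3.75)·(0.25)) / 3 = -9.25/3 = -3.0833
  S[Y,Y] = ((-2.75)·(-2.75) + (3.25)·(3.25) + (-0.75)·(-0.75) + (0.25)·(0.25)) / 3 = 18.75/3 = 6.25
  S = [[8.9167, -3.0833],
 [-3.0833, 6.25]].

Step 3 — invert S. det(S) = 8.9167·6.25 - (-3.0833)² = 46.2222.
  S^{-1} = (1/det) · [[d, -b], [-b, a]] = [[0.1352, 0.0667],
 [0.0667, 0.1929]].

Step 4 — quadratic form (x̄ - mu_0)^T · S^{-1} · (x̄ - mu_0):
  S^{-1} · (x̄ - mu_0) = (-0.4561, -0.265),
  (x̄ - mu_0)^T · [...] = (-3.25)·(-0.4561) + (-0.25)·(-0.265) = 1.5487.

Step 5 — scale by n: T² = 4 · 1.5487 = 6.1947.

T² ≈ 6.1947


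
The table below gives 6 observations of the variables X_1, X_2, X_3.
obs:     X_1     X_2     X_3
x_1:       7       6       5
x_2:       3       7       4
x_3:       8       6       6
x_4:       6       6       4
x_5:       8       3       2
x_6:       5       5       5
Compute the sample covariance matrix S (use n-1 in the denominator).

Step 1 — column means:
  mean(X_1) = (7 + 3 + 8 + 6 + 8 + 5) / 6 = 37/6 = 6.1667
  mean(X_2) = (6 + 7 + 6 + 6 + 3 + 5) / 6 = 33/6 = 5.5
  mean(X_3) = (5 + 4 + 6 + 4 + 2 + 5) / 6 = 26/6 = 4.3333

Step 2 — sample covariance S[i,j] = (1/(n-1)) · Σ_k (x_{k,i} - mean_i) · (x_{k,j} - mean_j), with n-1 = 5.
  S[X_1,X_1] = ((0.8333)·(0.8333) + (-3.1667)·(-3.1667) + (1.8333)·(1.8333) + (-0.1667)·(-0.1667) + (1.8333)·(1.8333) + (-1.1667)·(-1.1667)) / 5 = 18.8333/5 = 3.7667
  S[X_1,X_2] = ((0.8333)·(0.5) + (-3.1667)·(1.5) + (1.8333)·(0.5) + (-0.1667)·(0.5) + (1.8333)·(-2.5) + (-1.1667)·(-0.5)) / 5 = -7.5/5 = -1.5
  S[X_1,X_3] = ((0.8333)·(0.6667) + (-3.1667)·(-0.3333) + (1.8333)·(1.6667) + (-0.1667)·(-0.3333) + (1.8333)·(-2.3333) + (-1.1667)·(0.6667)) / 5 = -0.3333/5 = -0.0667
  S[X_2,X_2] = ((0.5)·(0.5) + (1.5)·(1.5) + (0.5)·(0.5) + (0.5)·(0.5) + (-2.5)·(-2.5) + (-0.5)·(-0.5)) / 5 = 9.5/5 = 1.9
  S[X_2,X_3] = ((0.5)·(0.6667) + (1.5)·(-0.3333) + (0.5)·(1.6667) + (0.5)·(-0.3333) + (-2.5)·(-2.3333) + (-0.5)·(0.6667)) / 5 = 6/5 = 1.2
  S[X_3,X_3] = ((0.6667)·(0.6667) + (-0.3333)·(-0.3333) + (1.6667)·(1.6667) + (-0.3333)·(-0.3333) + (-2.3333)·(-2.3333) + (0.6667)·(0.6667)) / 5 = 9.3333/5 = 1.8667

S is symmetric (S[j,i] = S[i,j]). Assembling:

S = [[3.7667, -1.5, -0.0667],
 [-1.5, 1.9, 1.2],
 [-0.0667, 1.2, 1.8667]]


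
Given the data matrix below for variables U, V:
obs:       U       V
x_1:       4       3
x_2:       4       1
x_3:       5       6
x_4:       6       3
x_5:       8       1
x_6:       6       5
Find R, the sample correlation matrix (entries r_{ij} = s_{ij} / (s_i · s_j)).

Step 1 — column means:
  mean(U) = (4 + 4 + 5 + 6 + 8 + 6) / 6 = 33/6 = 5.5
  mean(V) = (3 + 1 + 6 + 3 + 1 + 5) / 6 = 19/6 = 3.1667

Step 2 — sample variances and covariances s[i,j] = (1/(n-1)) · Σ_k (x_{k,i} - mean_i) · (x_{k,j} - mean_j), with n-1 = 5:
  s[U,U] = ((-1.5)·(-1.5) + (-1.5)·(-1.5) + (-0.5)·(-0.5) + (0.5)·(0.5) + (2.5)·(2.5) + (0.5)·(0.5)) / 5 = 11.5/5 = 2.3
  s[U,V] = ((-1.5)·(-0.1667) + (-1.5)·(-2.1667) + (-0.5)·(2.8333) + (0.5)·(-0.1667) + (2.5)·(-2.1667) + (0.5)·(1.8333)) / 5 = -2.5/5 = -0.5
  s[V,V] = ((-0.1667)·(-0.1667) + (-2.1667)·(-2.1667) + (2.8333)·(2.8333) + (-0.1667)·(-0.1667) + (-2.1667)·(-2.1667) + (1.8333)·(1.8333)) / 5 = 20.8333/5 = 4.1667
  Sample standard deviations s_i = √(s[i,i]):
  s(U) = √(2.3) = 1.5166
  s(V) = √(4.1667) = 2.0412

Step 3 — r_{ij} = s_{ij} / (s_i · s_j):
  r[U,U] = 1 (diagonal).
  r[U,V] = -0.5 / (1.5166 · 2.0412) = -0.5 / 3.0957 = -0.1615
  r[V,V] = 1 (diagonal).

R is symmetric with unit diagonal. Assembling:

R = [[1, -0.1615],
 [-0.1615, 1]]


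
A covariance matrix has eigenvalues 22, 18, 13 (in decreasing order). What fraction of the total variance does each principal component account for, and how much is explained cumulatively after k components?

Step 1 — total variance = trace(Sigma) = Σ λ_i = 22 + 18 + 13 = 53.

Step 2 — fraction explained by component i = λ_i / Σ λ:
  PC1: 22/53 = 0.4151
  PC2: 18/53 = 0.3396
  PC3: 13/53 = 0.2453

Step 3 — cumulative fraction after k components = (λ_1 + ... + λ_k) / Σ λ:
  k = 1: 22/53 = 0.4151
  k = 2: (22 + 18)/53 = 40/53 = 0.7547
  k = 3: (22 + 18 + 13)/53 = 53/53 = 1

Summary (fraction, with percent):

explained: PC1 0.4151 (41.51%), PC2 0.3396 (33.96%), PC3 0.2453 (24.53%);  cumulative: 0.4151, 0.7547, 1
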